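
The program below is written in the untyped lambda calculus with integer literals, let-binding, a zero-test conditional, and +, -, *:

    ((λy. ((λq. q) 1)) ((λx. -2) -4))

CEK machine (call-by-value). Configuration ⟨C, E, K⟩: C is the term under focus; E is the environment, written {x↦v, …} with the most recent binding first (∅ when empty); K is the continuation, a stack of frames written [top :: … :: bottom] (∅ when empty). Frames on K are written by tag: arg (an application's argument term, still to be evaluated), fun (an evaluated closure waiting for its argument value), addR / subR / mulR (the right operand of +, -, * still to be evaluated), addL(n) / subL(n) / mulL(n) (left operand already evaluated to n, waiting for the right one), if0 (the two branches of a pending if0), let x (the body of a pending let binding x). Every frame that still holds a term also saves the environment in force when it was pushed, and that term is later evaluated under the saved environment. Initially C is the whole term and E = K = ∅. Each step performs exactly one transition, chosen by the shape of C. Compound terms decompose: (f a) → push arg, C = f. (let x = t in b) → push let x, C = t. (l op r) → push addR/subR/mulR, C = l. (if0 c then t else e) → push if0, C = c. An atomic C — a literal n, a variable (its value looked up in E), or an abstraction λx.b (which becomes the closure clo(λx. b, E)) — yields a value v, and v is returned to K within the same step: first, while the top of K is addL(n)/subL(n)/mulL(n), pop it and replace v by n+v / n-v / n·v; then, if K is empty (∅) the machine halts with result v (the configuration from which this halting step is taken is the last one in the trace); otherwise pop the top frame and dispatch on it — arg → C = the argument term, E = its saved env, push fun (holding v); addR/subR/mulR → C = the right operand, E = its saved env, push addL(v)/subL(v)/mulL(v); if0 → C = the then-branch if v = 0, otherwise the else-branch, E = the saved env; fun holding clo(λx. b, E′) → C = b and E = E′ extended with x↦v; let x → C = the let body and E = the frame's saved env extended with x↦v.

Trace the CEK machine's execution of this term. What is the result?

Answer: 1

Machine steps:
t=0: ⟨C=((λy. ((λq. q) 1)) ((λx. -2) -4)); E=∅; K=∅⟩
t=1: ⟨C=(λy. ((λq. q) 1)); E=∅; K=[arg]⟩
t=2: ⟨C=((λx. -2) -4); E=∅; K=[fun]⟩
t=3: ⟨C=(λx. -2); E=∅; K=[arg :: fun]⟩
t=4: ⟨C=-4; E=∅; K=[fun :: fun]⟩
t=5: ⟨C=-2; E={x↦-4}; K=[fun]⟩
t=6: ⟨C=((λq. q) 1); E={y↦-2}; K=∅⟩
t=7: ⟨C=(λq. q); E={y↦-2}; K=[arg]⟩
t=8: ⟨C=1; E={y↦-2}; K=[fun]⟩
t=9: ⟨C=q; E={q↦1, y↦-2}; K=∅⟩
→ final value 1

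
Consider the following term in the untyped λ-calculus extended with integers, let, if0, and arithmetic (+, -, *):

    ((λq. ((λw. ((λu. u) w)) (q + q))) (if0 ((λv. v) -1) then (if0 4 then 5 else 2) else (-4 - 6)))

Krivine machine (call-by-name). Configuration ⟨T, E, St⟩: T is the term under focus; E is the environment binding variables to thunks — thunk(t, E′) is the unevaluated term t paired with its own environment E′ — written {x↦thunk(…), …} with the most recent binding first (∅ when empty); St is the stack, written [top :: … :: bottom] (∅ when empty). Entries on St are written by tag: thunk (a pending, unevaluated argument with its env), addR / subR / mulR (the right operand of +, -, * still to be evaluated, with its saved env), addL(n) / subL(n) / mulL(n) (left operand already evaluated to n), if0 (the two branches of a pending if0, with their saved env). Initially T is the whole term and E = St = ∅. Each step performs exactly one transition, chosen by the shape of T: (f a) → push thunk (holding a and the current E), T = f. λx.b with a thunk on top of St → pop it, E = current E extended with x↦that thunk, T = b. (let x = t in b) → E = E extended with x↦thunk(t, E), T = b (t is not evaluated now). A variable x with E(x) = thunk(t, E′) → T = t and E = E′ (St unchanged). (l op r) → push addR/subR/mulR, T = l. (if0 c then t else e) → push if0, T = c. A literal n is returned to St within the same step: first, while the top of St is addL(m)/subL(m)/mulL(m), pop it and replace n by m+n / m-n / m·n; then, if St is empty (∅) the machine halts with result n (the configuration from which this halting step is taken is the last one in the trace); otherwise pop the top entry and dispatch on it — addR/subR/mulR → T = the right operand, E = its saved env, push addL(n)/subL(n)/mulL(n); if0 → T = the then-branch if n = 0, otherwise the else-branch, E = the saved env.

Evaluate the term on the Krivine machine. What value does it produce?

Answer: -20

Derivation:
t=0: ⟨T=((λq. ((λw. ((λu. u) w)) (q + q))) (if0 ((λv. v) -1) then (if0 4 then 5 else 2) else (-4 - 6))); E=∅; St=∅⟩
t=1: ⟨T=(λq. ((λw. ((λu. u) w)) (q + q))); E=∅; St=[thunk]⟩
t=2: ⟨T=((λw. ((λu. u) w)) (q + q)); E={q↦thunk((if0 ((λv. v) -1) then (if0 4 then 5 else 2) else (-4 - 6)), ∅)}; St=∅⟩
t=3: ⟨T=(λw. ((λu. u) w)); E={q↦thunk((if0 ((λv. v) -1) then (if0 4 then 5 else 2) else (-4 - 6)), ∅)}; St=[thunk]⟩
t=4: ⟨T=((λu. u) w); E={w↦thunk((q + q), {q↦thunk((if0 ((λv. v) -1) then (if0 4 then 5 else 2) else (-4 - 6)), ∅)}), q↦thunk((if0 ((λv. v) -1) then (if0 4 then 5 else 2) else (-4 - 6)), ∅)}; St=∅⟩
t=5: ⟨T=(λu. u); E={w↦thunk((q + q), {q↦thunk((if0 ((λv. v) -1) then (if0 4 then 5 else 2) else (-4 - 6)), ∅)}), q↦thunk((if0 ((λv. v) -1) then (if0 4 then 5 else 2) else (-4 - 6)), ∅)}; St=[thunk]⟩
t=6: ⟨T=u; E={u↦thunk(w, {w↦thunk((q + q), {q↦thunk((if0 ((λv. v) -1) then (if0 4 then 5 else 2) else (-4 - 6)), ∅)}), q↦thunk((if0 ((λv. v) -1) then (if0 4 then 5 else 2) else (-4 - 6)), ∅)}), w↦thunk((q + q), {q↦thunk((if0 ((λv. v) -1) then (if0 4 then 5 else 2) else (-4 - 6)), ∅)}), q↦thunk((if0 ((λv. v) -1) then (if0 4 then 5 else 2) else (-4 - 6)), ∅)}; St=∅⟩
t=7: ⟨T=w; E={w↦thunk((q + q), {q↦thunk((if0 ((λv. v) -1) then (if0 4 then 5 else 2) else (-4 - 6)), ∅)}), q↦thunk((if0 ((λv. v) -1) then (if0 4 then 5 else 2) else (-4 - 6)), ∅)}; St=∅⟩
t=8: ⟨T=(q + q); E={q↦thunk((if0 ((λv. v) -1) then (if0 4 then 5 else 2) else (-4 - 6)), ∅)}; St=∅⟩
t=9: ⟨T=q; E={q↦thunk((if0 ((λv. v) -1) then (if0 4 then 5 else 2) else (-4 - 6)), ∅)}; St=[addR]⟩
t=10: ⟨T=(if0 ((λv. v) -1) then (if0 4 then 5 else 2) else (-4 - 6)); E=∅; St=[addR]⟩
t=11: ⟨T=((λv. v) -1); E=∅; St=[if0 :: addR]⟩
t=12: ⟨T=(λv. v); E=∅; St=[thunk :: if0 :: addR]⟩
t=13: ⟨T=v; E={v↦thunk(-1, ∅)}; St=[if0 :: addR]⟩
t=14: ⟨T=-1; E=∅; St=[if0 :: addR]⟩
t=15: ⟨T=(-4 - 6); E=∅; St=[addR]⟩
t=16: ⟨T=-4; E=∅; St=[subR :: addR]⟩
t=17: ⟨T=6; E=∅; St=[subL(-4) :: addR]⟩
t=18: ⟨T=q; E={q↦thunk((if0 ((λv. v) -1) then (if0 4 then 5 else 2) else (-4 - 6)), ∅)}; St=[addL(-10)]⟩
t=19: ⟨T=(if0 ((λv. v) -1) then (if0 4 then 5 else 2) else (-4 - 6)); E=∅; St=[addL(-10)]⟩
t=20: ⟨T=((λv. v) -1); E=∅; St=[if0 :: addL(-10)]⟩
t=21: ⟨T=(λv. v); E=∅; St=[thunk :: if0 :: addL(-10)]⟩
t=22: ⟨T=v; E={v↦thunk(-1, ∅)}; St=[if0 :: addL(-10)]⟩
t=23: ⟨T=-1; E=∅; St=[if0 :: addL(-10)]⟩
t=24: ⟨T=(-4 - 6); E=∅; St=[addL(-10)]⟩
t=25: ⟨T=-4; E=∅; St=[subR :: addL(-10)]⟩
t=26: ⟨T=6; E=∅; St=[subL(-4) :: addL(-10)]⟩
→ final value -20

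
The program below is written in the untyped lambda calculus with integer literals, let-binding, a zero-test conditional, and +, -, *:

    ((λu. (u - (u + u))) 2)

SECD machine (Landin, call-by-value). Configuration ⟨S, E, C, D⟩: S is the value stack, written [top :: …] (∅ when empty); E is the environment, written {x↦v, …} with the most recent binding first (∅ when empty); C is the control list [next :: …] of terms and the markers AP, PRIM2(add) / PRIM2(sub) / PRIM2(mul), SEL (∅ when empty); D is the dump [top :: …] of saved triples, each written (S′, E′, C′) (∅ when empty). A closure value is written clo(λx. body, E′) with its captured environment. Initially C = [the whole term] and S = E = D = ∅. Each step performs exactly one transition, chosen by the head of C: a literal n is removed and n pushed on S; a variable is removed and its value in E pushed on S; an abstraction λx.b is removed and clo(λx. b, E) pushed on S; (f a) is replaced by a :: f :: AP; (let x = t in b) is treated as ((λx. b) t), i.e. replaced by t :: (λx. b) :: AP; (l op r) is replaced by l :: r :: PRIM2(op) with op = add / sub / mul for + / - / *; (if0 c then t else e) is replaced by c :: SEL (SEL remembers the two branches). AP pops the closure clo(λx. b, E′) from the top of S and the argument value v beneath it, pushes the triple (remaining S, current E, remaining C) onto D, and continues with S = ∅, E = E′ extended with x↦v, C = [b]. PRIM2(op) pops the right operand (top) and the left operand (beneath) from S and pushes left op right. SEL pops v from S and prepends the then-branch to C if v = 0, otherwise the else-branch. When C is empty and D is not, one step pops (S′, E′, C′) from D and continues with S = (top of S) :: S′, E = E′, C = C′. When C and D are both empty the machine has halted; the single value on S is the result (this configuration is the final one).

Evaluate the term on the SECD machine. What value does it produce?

[0] <S=∅, E=∅, C=[((λu. (u - (u + u))) 2)], D=∅>
[1] <S=∅, E=∅, C=[2 :: (λu. (u - (u + u))) :: AP], D=∅>
[2] <S=[2], E=∅, C=[(λu. (u - (u + u))) :: AP], D=∅>
[3] <S=[clo(λu. (u - (u + u)), ∅) :: 2], E=∅, C=[AP], D=∅>
[4] <S=∅, E={u↦2}, C=[(u - (u + u))], D=[(∅, ∅, ∅)]>
[5] <S=∅, E={u↦2}, C=[u :: (u + u) :: PRIM2(sub)], D=[(∅, ∅, ∅)]>
[6] <S=[2], E={u↦2}, C=[(u + u) :: PRIM2(sub)], D=[(∅, ∅, ∅)]>
[7] <S=[2], E={u↦2}, C=[u :: u :: PRIM2(add) :: PRIM2(sub)], D=[(∅, ∅, ∅)]>
[8] <S=[2 :: 2], E={u↦2}, C=[u :: PRIM2(add) :: PRIM2(sub)], D=[(∅, ∅, ∅)]>
[9] <S=[2 :: 2 :: 2], E={u↦2}, C=[PRIM2(add) :: PRIM2(sub)], D=[(∅, ∅, ∅)]>
[10] <S=[4 :: 2], E={u↦2}, C=[PRIM2(sub)], D=[(∅, ∅, ∅)]>
[11] <S=[-2], E={u↦2}, C=∅, D=[(∅, ∅, ∅)]>
[12] <S=[-2], E=∅, C=∅, D=∅>
→ final value -2

Answer: -2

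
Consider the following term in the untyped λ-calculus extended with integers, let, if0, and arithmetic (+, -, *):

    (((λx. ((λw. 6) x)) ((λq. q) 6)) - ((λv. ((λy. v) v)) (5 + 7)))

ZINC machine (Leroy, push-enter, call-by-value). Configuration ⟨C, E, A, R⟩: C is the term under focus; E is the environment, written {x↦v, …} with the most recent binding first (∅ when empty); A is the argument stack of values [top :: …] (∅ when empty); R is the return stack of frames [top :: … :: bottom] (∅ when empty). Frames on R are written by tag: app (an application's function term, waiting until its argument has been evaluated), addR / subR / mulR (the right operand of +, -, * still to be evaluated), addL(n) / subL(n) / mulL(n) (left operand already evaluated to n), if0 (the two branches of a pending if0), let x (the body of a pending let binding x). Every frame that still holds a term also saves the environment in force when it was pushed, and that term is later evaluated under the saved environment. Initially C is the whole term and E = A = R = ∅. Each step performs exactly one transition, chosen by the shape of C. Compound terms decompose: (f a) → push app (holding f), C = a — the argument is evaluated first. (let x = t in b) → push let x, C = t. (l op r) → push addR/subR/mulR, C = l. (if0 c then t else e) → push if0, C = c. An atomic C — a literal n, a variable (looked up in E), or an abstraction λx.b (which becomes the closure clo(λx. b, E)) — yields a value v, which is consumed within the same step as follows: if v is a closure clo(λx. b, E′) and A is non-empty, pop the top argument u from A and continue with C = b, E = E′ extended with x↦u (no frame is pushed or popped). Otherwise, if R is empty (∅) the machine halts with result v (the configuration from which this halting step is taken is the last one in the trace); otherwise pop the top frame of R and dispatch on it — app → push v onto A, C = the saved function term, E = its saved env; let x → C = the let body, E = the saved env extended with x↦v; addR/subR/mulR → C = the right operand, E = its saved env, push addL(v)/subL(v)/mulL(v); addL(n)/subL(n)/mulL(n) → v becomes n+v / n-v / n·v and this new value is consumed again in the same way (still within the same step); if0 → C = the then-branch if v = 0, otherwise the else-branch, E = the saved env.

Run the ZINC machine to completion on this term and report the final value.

step 0: <C=(((λx. ((λw. 6) x)) ((λq. q) 6)) - ((λv. ((λy. v) v)) (5 + 7))), E=∅, A=∅, R=∅>
step 1: <C=((λx. ((λw. 6) x)) ((λq. q) 6)), E=∅, A=∅, R=[subR]>
step 2: <C=((λq. q) 6), E=∅, A=∅, R=[app :: subR]>
step 3: <C=6, E=∅, A=∅, R=[app :: app :: subR]>
step 4: <C=(λq. q), E=∅, A=[6], R=[app :: subR]>
step 5: <C=q, E={q↦6}, A=∅, R=[app :: subR]>
step 6: <C=(λx. ((λw. 6) x)), E=∅, A=[6], R=[subR]>
step 7: <C=((λw. 6) x), E={x↦6}, A=∅, R=[subR]>
step 8: <C=x, E={x↦6}, A=∅, R=[app :: subR]>
step 9: <C=(λw. 6), E={x↦6}, A=[6], R=[subR]>
step 10: <C=6, E={w↦6, x↦6}, A=∅, R=[subR]>
step 11: <C=((λv. ((λy. v) v)) (5 + 7)), E=∅, A=∅, R=[subL(6)]>
step 12: <C=(5 + 7), E=∅, A=∅, R=[app :: subL(6)]>
step 13: <C=5, E=∅, A=∅, R=[addR :: app :: subL(6)]>
step 14: <C=7, E=∅, A=∅, R=[addL(5) :: app :: subL(6)]>
step 15: <C=(λv. ((λy. v) v)), E=∅, A=[12], R=[subL(6)]>
step 16: <C=((λy. v) v), E={v↦12}, A=∅, R=[subL(6)]>
step 17: <C=v, E={v↦12}, A=∅, R=[app :: subL(6)]>
step 18: <C=(λy. v), E={v↦12}, A=[12], R=[subL(6)]>
step 19: <C=v, E={y↦12, v↦12}, A=∅, R=[subL(6)]>
→ final value -6

Answer: -6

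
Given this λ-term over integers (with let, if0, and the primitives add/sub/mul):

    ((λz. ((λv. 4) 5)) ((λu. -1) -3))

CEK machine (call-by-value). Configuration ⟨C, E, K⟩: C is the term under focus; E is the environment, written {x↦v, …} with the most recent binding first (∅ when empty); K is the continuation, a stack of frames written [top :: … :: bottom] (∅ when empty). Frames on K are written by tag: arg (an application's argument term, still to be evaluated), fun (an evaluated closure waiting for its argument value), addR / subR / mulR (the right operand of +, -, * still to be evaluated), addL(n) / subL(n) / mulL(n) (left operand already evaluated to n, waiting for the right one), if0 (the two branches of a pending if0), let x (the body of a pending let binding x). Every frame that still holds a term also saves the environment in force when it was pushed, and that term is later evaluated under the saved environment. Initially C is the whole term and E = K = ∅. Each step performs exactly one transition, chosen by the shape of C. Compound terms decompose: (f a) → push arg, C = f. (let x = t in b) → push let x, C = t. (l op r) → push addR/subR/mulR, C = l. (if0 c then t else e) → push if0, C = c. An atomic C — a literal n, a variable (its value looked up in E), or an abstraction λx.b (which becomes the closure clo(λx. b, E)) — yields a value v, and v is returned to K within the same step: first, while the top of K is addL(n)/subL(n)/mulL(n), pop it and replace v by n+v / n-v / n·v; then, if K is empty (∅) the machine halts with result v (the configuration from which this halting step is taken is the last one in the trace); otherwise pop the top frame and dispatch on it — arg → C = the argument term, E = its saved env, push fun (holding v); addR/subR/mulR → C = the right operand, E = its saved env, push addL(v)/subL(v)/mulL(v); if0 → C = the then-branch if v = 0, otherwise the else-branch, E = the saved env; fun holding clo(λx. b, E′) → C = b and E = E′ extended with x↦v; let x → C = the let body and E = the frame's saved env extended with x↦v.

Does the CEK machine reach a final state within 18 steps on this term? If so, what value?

Answer: 4

Execution trace:
[0] [C=((λz. ((λv. 4) 5)) ((λu. -1) -3)) | E=∅ | K=∅]
[1] [C=(λz. ((λv. 4) 5)) | E=∅ | K=[arg]]
[2] [C=((λu. -1) -3) | E=∅ | K=[fun]]
[3] [C=(λu. -1) | E=∅ | K=[arg :: fun]]
[4] [C=-3 | E=∅ | K=[fun :: fun]]
[5] [C=-1 | E={u↦-3} | K=[fun]]
[6] [C=((λv. 4) 5) | E={z↦-1} | K=∅]
[7] [C=(λv. 4) | E={z↦-1} | K=[arg]]
[8] [C=5 | E={z↦-1} | K=[fun]]
[9] [C=4 | E={v↦5, z↦-1} | K=∅]
→ final value 4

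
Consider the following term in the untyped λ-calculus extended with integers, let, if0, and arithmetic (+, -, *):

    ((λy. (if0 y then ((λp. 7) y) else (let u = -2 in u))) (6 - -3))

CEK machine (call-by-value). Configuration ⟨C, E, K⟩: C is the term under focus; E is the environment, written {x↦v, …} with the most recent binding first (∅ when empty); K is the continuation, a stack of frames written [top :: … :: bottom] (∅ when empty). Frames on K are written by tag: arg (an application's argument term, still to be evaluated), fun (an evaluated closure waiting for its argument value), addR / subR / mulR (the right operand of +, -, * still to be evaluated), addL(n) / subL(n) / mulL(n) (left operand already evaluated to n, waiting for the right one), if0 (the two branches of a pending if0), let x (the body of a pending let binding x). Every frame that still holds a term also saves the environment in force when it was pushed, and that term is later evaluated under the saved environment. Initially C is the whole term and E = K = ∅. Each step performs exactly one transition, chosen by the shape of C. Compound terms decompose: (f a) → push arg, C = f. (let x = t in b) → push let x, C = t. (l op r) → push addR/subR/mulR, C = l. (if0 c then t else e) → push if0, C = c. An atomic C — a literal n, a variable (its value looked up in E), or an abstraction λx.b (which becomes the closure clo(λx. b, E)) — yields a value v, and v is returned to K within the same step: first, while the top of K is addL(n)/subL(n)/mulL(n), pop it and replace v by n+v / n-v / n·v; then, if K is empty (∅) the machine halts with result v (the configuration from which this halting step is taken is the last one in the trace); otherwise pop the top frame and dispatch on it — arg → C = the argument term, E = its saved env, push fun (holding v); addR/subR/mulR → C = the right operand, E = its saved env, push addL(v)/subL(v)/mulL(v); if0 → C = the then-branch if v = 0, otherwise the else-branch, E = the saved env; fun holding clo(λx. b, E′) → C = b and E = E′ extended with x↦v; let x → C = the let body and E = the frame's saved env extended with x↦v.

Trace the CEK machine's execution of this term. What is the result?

Answer: -2

Execution trace:
step 0: ⟨C=((λy. (if0 y then ((λp. 7) y) else (let u = -2 in u))) (6 - -3)); E=∅; K=∅⟩
step 1: ⟨C=(λy. (if0 y then ((λp. 7) y) else (let u = -2 in u))); E=∅; K=[arg]⟩
step 2: ⟨C=(6 - -3); E=∅; K=[fun]⟩
step 3: ⟨C=6; E=∅; K=[subR :: fun]⟩
step 4: ⟨C=-3; E=∅; K=[subL(6) :: fun]⟩
step 5: ⟨C=(if0 y then ((λp. 7) y) else (let u = -2 in u)); E={y↦9}; K=∅⟩
step 6: ⟨C=y; E={y↦9}; K=[if0]⟩
step 7: ⟨C=(let u = -2 in u); E={y↦9}; K=∅⟩
step 8: ⟨C=-2; E={y↦9}; K=[let u]⟩
step 9: ⟨C=u; E={u↦-2, y↦9}; K=∅⟩
→ final value -2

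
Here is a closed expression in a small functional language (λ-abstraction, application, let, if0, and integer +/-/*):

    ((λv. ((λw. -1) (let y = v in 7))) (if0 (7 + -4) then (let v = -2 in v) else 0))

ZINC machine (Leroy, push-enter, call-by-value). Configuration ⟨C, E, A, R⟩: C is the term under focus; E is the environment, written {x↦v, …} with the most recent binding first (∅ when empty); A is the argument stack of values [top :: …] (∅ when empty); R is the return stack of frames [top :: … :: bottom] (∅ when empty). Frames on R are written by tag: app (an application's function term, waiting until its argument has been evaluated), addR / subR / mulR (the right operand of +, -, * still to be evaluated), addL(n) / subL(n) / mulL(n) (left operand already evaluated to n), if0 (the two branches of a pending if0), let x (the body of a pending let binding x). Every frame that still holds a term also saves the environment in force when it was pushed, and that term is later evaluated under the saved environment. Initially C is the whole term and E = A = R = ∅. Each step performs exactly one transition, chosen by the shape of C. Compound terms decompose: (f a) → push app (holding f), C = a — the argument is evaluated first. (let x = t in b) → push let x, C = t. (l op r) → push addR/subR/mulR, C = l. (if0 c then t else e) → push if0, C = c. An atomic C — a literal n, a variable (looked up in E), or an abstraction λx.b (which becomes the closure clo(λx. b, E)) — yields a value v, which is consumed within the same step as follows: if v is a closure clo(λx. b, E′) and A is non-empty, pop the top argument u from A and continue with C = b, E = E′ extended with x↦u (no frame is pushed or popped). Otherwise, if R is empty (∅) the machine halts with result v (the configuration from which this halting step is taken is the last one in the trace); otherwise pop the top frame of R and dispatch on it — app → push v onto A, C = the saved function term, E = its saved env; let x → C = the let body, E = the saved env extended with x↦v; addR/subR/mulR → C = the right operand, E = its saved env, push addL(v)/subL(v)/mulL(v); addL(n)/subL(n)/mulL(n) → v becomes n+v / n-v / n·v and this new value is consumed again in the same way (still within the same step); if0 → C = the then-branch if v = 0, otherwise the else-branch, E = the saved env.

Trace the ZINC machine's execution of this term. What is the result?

Answer: -1

Derivation:
t=0: <C=((λv. ((λw. -1) (let y = v in 7))) (if0 (7 + -4) then (let v = -2 in v) else 0)), E=∅, A=∅, R=∅>
t=1: <C=(if0 (7 + -4) then (let v = -2 in v) else 0), E=∅, A=∅, R=[app]>
t=2: <C=(7 + -4), E=∅, A=∅, R=[if0 :: app]>
t=3: <C=7, E=∅, A=∅, R=[addR :: if0 :: app]>
t=4: <C=-4, E=∅, A=∅, R=[addL(7) :: if0 :: app]>
t=5: <C=0, E=∅, A=∅, R=[app]>
t=6: <C=(λv. ((λw. -1) (let y = v in 7))), E=∅, A=[0], R=∅>
t=7: <C=((λw. -1) (let y = v in 7)), E={v↦0}, A=∅, R=∅>
t=8: <C=(let y = v in 7), E={v↦0}, A=∅, R=[app]>
t=9: <C=v, E={v↦0}, A=∅, R=[let y :: app]>
t=10: <C=7, E={y↦0, v↦0}, A=∅, R=[app]>
t=11: <C=(λw. -1), E={v↦0}, A=[7], R=∅>
t=12: <C=-1, E={w↦7, v↦0}, A=∅, R=∅>
→ final value -1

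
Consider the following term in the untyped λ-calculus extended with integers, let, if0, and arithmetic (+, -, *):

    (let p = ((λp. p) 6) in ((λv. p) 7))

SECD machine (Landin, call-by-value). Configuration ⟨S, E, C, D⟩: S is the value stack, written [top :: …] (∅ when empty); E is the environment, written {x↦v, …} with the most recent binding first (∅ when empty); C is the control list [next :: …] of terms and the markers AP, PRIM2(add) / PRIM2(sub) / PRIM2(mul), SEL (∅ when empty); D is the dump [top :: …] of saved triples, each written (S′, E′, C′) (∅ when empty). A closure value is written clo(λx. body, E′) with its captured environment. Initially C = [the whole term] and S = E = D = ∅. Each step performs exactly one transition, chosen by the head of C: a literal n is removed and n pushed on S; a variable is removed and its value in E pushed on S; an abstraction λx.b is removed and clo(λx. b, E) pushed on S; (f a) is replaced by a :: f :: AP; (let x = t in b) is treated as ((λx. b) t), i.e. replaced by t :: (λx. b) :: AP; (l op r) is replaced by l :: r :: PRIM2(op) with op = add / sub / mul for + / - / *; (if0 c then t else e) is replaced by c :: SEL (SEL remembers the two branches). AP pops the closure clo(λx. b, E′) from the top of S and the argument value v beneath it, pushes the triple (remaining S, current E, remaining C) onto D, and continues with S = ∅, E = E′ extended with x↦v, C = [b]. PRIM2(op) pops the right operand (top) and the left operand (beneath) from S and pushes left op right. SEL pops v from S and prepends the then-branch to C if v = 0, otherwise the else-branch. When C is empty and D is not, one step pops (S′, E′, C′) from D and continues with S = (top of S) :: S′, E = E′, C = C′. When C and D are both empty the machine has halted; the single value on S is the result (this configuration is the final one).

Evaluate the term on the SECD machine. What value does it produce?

0. [S=∅ | E=∅ | C=[(let p = ((λp. p) 6) in ((λv. p) 7))] | D=∅]
1. [S=∅ | E=∅ | C=[((λp. p) 6) :: (λp. ((λv. p) 7)) :: AP] | D=∅]
2. [S=∅ | E=∅ | C=[6 :: (λp. p) :: AP :: (λp. ((λv. p) 7)) :: AP] | D=∅]
3. [S=[6] | E=∅ | C=[(λp. p) :: AP :: (λp. ((λv. p) 7)) :: AP] | D=∅]
4. [S=[clo(λp. p, ∅) :: 6] | E=∅ | C=[AP :: (λp. ((λv. p) 7)) :: AP] | D=∅]
5. [S=∅ | E={p↦6} | C=[p] | D=[(∅, ∅, [(λp. ((λv. p) 7)) :: AP])]]
6. [S=[6] | E={p↦6} | C=∅ | D=[(∅, ∅, [(λp. ((λv. p) 7)) :: AP])]]
7. [S=[6] | E=∅ | C=[(λp. ((λv. p) 7)) :: AP] | D=∅]
8. [S=[clo(λp. ((λv. p) 7), ∅) :: 6] | E=∅ | C=[AP] | D=∅]
9. [S=∅ | E={p↦6} | C=[((λv. p) 7)] | D=[(∅, ∅, ∅)]]
10. [S=∅ | E={p↦6} | C=[7 :: (λv. p) :: AP] | D=[(∅, ∅, ∅)]]
11. [S=[7] | E={p↦6} | C=[(λv. p) :: AP] | D=[(∅, ∅, ∅)]]
12. [S=[clo(λv. p, {p↦6}) :: 7] | E={p↦6} | C=[AP] | D=[(∅, ∅, ∅)]]
13. [S=∅ | E={v↦7, p↦6} | C=[p] | D=[(∅, {p↦6}, ∅) :: (∅, ∅, ∅)]]
14. [S=[6] | E={v↦7, p↦6} | C=∅ | D=[(∅, {p↦6}, ∅) :: (∅, ∅, ∅)]]
15. [S=[6] | E={p↦6} | C=∅ | D=[(∅, ∅, ∅)]]
16. [S=[6] | E=∅ | C=∅ | D=∅]
→ final value 6

Answer: 6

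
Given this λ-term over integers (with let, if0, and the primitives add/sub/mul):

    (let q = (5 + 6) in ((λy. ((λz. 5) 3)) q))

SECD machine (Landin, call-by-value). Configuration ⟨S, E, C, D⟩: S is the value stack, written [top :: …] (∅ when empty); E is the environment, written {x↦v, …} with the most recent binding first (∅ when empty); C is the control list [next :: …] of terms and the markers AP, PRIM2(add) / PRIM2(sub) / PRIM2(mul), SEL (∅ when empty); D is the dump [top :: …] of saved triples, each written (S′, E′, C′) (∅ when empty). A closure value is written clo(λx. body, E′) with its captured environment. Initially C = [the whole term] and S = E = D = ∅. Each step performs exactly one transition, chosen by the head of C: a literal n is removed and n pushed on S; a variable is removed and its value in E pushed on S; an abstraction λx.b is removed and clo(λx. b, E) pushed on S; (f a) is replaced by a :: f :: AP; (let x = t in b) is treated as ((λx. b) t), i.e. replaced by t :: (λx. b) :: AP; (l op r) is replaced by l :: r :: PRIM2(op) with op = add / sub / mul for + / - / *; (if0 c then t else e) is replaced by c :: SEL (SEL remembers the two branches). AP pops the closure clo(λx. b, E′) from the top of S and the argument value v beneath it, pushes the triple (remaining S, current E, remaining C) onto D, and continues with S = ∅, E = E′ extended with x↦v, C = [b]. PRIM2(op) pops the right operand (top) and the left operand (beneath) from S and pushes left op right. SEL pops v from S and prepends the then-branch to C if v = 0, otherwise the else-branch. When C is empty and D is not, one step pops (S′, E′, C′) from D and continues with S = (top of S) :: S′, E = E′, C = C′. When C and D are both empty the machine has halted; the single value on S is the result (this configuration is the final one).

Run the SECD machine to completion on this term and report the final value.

Answer: 5

Derivation:
[0] ⟨S=∅; E=∅; C=[(let q = (5 + 6) in ((λy. ((λz. 5) 3)) q))]; D=∅⟩
[1] ⟨S=∅; E=∅; C=[(5 + 6) :: (λq. ((λy. ((λz. 5) 3)) q)) :: AP]; D=∅⟩
[2] ⟨S=∅; E=∅; C=[5 :: 6 :: PRIM2(add) :: (λq. ((λy. ((λz. 5) 3)) q)) :: AP]; D=∅⟩
[3] ⟨S=[5]; E=∅; C=[6 :: PRIM2(add) :: (λq. ((λy. ((λz. 5) 3)) q)) :: AP]; D=∅⟩
[4] ⟨S=[6 :: 5]; E=∅; C=[PRIM2(add) :: (λq. ((λy. ((λz. 5) 3)) q)) :: AP]; D=∅⟩
[5] ⟨S=[11]; E=∅; C=[(λq. ((λy. ((λz. 5) 3)) q)) :: AP]; D=∅⟩
[6] ⟨S=[clo(λq. ((λy. ((λz. 5) 3)) q), ∅) :: 11]; E=∅; C=[AP]; D=∅⟩
[7] ⟨S=∅; E={q↦11}; C=[((λy. ((λz. 5) 3)) q)]; D=[(∅, ∅, ∅)]⟩
[8] ⟨S=∅; E={q↦11}; C=[q :: (λy. ((λz. 5) 3)) :: AP]; D=[(∅, ∅, ∅)]⟩
[9] ⟨S=[11]; E={q↦11}; C=[(λy. ((λz. 5) 3)) :: AP]; D=[(∅, ∅, ∅)]⟩
[10] ⟨S=[clo(λy. ((λz. 5) 3), {q↦11}) :: 11]; E={q↦11}; C=[AP]; D=[(∅, ∅, ∅)]⟩
[11] ⟨S=∅; E={y↦11, q↦11}; C=[((λz. 5) 3)]; D=[(∅, {q↦11}, ∅) :: (∅, ∅, ∅)]⟩
[12] ⟨S=∅; E={y↦11, q↦11}; C=[3 :: (λz. 5) :: AP]; D=[(∅, {q↦11}, ∅) :: (∅, ∅, ∅)]⟩
[13] ⟨S=[3]; E={y↦11, q↦11}; C=[(λz. 5) :: AP]; D=[(∅, {q↦11}, ∅) :: (∅, ∅, ∅)]⟩
[14] ⟨S=[clo(λz. 5, {y↦11, q↦11}) :: 3]; E={y↦11, q↦11}; C=[AP]; D=[(∅, {q↦11}, ∅) :: (∅, ∅, ∅)]⟩
[15] ⟨S=∅; E={z↦3, y↦11, q↦11}; C=[5]; D=[(∅, {y↦11, q↦11}, ∅) :: (∅, {q↦11}, ∅) :: (∅, ∅, ∅)]⟩
[16] ⟨S=[5]; E={z↦3, y↦11, q↦11}; C=∅; D=[(∅, {y↦11, q↦11}, ∅) :: (∅, {q↦11}, ∅) :: (∅, ∅, ∅)]⟩
[17] ⟨S=[5]; E={y↦11, q↦11}; C=∅; D=[(∅, {q↦11}, ∅) :: (∅, ∅, ∅)]⟩
[18] ⟨S=[5]; E={q↦11}; C=∅; D=[(∅, ∅, ∅)]⟩
[19] ⟨S=[5]; E=∅; C=∅; D=∅⟩
→ final value 5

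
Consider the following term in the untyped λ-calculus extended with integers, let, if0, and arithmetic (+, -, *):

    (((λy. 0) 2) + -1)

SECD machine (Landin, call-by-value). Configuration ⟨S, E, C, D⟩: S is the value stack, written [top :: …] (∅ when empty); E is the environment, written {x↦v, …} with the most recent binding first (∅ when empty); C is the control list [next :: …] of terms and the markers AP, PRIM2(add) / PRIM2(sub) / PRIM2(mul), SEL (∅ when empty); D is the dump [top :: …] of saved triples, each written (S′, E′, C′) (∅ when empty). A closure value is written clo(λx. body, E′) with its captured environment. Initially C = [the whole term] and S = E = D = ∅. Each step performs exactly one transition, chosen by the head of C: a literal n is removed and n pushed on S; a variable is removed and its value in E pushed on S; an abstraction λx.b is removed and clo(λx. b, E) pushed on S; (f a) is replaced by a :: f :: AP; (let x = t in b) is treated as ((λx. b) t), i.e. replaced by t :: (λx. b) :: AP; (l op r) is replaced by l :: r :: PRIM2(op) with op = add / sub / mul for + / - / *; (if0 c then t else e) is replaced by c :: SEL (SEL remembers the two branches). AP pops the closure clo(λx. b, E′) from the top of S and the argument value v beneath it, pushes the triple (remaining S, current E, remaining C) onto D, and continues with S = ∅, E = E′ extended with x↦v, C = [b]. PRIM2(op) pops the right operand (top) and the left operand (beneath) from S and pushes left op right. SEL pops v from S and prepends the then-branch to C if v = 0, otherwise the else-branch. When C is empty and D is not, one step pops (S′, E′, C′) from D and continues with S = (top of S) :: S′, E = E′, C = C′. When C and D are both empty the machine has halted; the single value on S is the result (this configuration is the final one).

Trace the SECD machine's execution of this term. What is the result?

[0] ⟨S=∅; E=∅; C=[(((λy. 0) 2) + -1)]; D=∅⟩
[1] ⟨S=∅; E=∅; C=[((λy. 0) 2) :: -1 :: PRIM2(add)]; D=∅⟩
[2] ⟨S=∅; E=∅; C=[2 :: (λy. 0) :: AP :: -1 :: PRIM2(add)]; D=∅⟩
[3] ⟨S=[2]; E=∅; C=[(λy. 0) :: AP :: -1 :: PRIM2(add)]; D=∅⟩
[4] ⟨S=[clo(λy. 0, ∅) :: 2]; E=∅; C=[AP :: -1 :: PRIM2(add)]; D=∅⟩
[5] ⟨S=∅; E={y↦2}; C=[0]; D=[(∅, ∅, [-1 :: PRIM2(add)])]⟩
[6] ⟨S=[0]; E={y↦2}; C=∅; D=[(∅, ∅, [-1 :: PRIM2(add)])]⟩
[7] ⟨S=[0]; E=∅; C=[-1 :: PRIM2(add)]; D=∅⟩
[8] ⟨S=[-1 :: 0]; E=∅; C=[PRIM2(add)]; D=∅⟩
[9] ⟨S=[-1]; E=∅; C=∅; D=∅⟩
→ final value -1

Answer: -1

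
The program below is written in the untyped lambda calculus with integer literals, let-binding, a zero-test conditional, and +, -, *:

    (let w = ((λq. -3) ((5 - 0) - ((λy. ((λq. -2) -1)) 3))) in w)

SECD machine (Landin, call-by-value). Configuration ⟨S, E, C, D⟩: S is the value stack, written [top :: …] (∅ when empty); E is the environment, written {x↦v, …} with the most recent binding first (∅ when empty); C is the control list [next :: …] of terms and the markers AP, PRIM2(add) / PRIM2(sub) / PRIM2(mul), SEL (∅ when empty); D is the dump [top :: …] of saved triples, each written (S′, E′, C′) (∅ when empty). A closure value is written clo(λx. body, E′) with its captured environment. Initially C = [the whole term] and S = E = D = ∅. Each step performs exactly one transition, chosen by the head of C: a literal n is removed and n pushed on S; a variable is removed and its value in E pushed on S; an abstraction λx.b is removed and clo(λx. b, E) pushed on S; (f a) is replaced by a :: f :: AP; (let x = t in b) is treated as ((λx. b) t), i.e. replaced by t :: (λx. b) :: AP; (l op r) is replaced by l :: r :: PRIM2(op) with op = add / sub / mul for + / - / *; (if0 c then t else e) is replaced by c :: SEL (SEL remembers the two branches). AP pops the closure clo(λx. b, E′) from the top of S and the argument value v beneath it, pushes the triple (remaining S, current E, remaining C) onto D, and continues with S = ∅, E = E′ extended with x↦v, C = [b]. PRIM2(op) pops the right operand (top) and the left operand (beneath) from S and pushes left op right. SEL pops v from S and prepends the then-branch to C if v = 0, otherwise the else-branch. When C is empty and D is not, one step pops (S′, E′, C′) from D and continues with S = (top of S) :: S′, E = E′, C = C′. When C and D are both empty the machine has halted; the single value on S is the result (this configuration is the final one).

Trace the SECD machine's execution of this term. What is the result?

[0] [S=∅ | E=∅ | C=[(let w = ((λq. -3) ((5 - 0) - ((λy. ((λq. -2) -1)) 3))) in w)] | D=∅]
[1] [S=∅ | E=∅ | C=[((λq. -3) ((5 - 0) - ((λy. ((λq. -2) -1)) 3))) :: (λw. w) :: AP] | D=∅]
[2] [S=∅ | E=∅ | C=[((5 - 0) - ((λy. ((λq. -2) -1)) 3)) :: (λq. -3) :: AP :: (λw. w) :: AP] | D=∅]
[3] [S=∅ | E=∅ | C=[(5 - 0) :: ((λy. ((λq. -2) -1)) 3) :: PRIM2(sub) :: (λq. -3) :: AP :: (λw. w) :: AP] | D=∅]
[4] [S=∅ | E=∅ | C=[5 :: 0 :: PRIM2(sub) :: ((λy. ((λq. -2) -1)) 3) :: PRIM2(sub) :: (λq. -3) :: AP :: (λw. w) :: AP] | D=∅]
[5] [S=[5] | E=∅ | C=[0 :: PRIM2(sub) :: ((λy. ((λq. -2) -1)) 3) :: PRIM2(sub) :: (λq. -3) :: AP :: (λw. w) :: AP] | D=∅]
[6] [S=[0 :: 5] | E=∅ | C=[PRIM2(sub) :: ((λy. ((λq. -2) -1)) 3) :: PRIM2(sub) :: (λq. -3) :: AP :: (λw. w) :: AP] | D=∅]
[7] [S=[5] | E=∅ | C=[((λy. ((λq. -2) -1)) 3) :: PRIM2(sub) :: (λq. -3) :: AP :: (λw. w) :: AP] | D=∅]
[8] [S=[5] | E=∅ | C=[3 :: (λy. ((λq. -2) -1)) :: AP :: PRIM2(sub) :: (λq. -3) :: AP :: (λw. w) :: AP] | D=∅]
[9] [S=[3 :: 5] | E=∅ | C=[(λy. ((λq. -2) -1)) :: AP :: PRIM2(sub) :: (λq. -3) :: AP :: (λw. w) :: AP] | D=∅]
[10] [S=[clo(λy. ((λq. -2) -1), ∅) :: 3 :: 5] | E=∅ | C=[AP :: PRIM2(sub) :: (λq. -3) :: AP :: (λw. w) :: AP] | D=∅]
[11] [S=∅ | E={y↦3} | C=[((λq. -2) -1)] | D=[([5], ∅, [PRIM2(sub) :: (λq. -3) :: AP :: (λw. w) :: AP])]]
[12] [S=∅ | E={y↦3} | C=[-1 :: (λq. -2) :: AP] | D=[([5], ∅, [PRIM2(sub) :: (λq. -3) :: AP :: (λw. w) :: AP])]]
[13] [S=[-1] | E={y↦3} | C=[(λq. -2) :: AP] | D=[([5], ∅, [PRIM2(sub) :: (λq. -3) :: AP :: (λw. w) :: AP])]]
[14] [S=[clo(λq. -2, {y↦3}) :: -1] | E={y↦3} | C=[AP] | D=[([5], ∅, [PRIM2(sub) :: (λq. -3) :: AP :: (λw. w) :: AP])]]
[15] [S=∅ | E={q↦-1, y↦3} | C=[-2] | D=[(∅, {y↦3}, ∅) :: ([5], ∅, [PRIM2(sub) :: (λq. -3) :: AP :: (λw. w) :: AP])]]
[16] [S=[-2] | E={q↦-1, y↦3} | C=∅ | D=[(∅, {y↦3}, ∅) :: ([5], ∅, [PRIM2(sub) :: (λq. -3) :: AP :: (λw. w) :: AP])]]
[17] [S=[-2] | E={y↦3} | C=∅ | D=[([5], ∅, [PRIM2(sub) :: (λq. -3) :: AP :: (λw. w) :: AP])]]
[18] [S=[-2 :: 5] | E=∅ | C=[PRIM2(sub) :: (λq. -3) :: AP :: (λw. w) :: AP] | D=∅]
[19] [S=[7] | E=∅ | C=[(λq. -3) :: AP :: (λw. w) :: AP] | D=∅]
[20] [S=[clo(λq. -3, ∅) :: 7] | E=∅ | C=[AP :: (λw. w) :: AP] | D=∅]
[21] [S=∅ | E={q↦7} | C=[-3] | D=[(∅, ∅, [(λw. w) :: AP])]]
[22] [S=[-3] | E={q↦7} | C=∅ | D=[(∅, ∅, [(λw. w) :: AP])]]
[23] [S=[-3] | E=∅ | C=[(λw. w) :: AP] | D=∅]
[24] [S=[clo(λw. w, ∅) :: -3] | E=∅ | C=[AP] | D=∅]
[25] [S=∅ | E={w↦-3} | C=[w] | D=[(∅, ∅, ∅)]]
[26] [S=[-3] | E={w↦-3} | C=∅ | D=[(∅, ∅, ∅)]]
[27] [S=[-3] | E=∅ | C=∅ | D=∅]
→ final value -3

Answer: -3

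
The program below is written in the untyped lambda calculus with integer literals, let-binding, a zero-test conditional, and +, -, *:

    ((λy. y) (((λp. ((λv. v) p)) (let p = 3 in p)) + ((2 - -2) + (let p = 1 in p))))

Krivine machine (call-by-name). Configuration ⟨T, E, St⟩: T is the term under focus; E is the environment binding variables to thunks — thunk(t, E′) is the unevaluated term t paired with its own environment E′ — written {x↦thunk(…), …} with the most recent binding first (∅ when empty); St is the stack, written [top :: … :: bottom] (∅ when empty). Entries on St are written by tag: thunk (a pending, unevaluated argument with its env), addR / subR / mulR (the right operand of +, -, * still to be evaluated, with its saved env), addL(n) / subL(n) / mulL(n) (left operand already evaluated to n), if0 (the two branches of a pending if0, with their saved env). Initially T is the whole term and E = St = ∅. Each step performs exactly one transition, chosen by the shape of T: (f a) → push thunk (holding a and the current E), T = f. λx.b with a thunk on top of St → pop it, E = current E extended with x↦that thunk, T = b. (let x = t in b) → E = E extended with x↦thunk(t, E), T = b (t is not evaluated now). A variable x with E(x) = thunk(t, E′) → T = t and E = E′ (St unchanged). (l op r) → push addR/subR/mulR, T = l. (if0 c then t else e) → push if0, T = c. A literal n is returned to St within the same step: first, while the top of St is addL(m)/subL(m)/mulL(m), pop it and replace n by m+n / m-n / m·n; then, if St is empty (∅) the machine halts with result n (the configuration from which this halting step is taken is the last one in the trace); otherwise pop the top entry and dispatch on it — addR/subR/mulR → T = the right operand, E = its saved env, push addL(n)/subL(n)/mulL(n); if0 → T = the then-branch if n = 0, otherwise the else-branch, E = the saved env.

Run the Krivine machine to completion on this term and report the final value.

[0] ⟨T=((λy. y) (((λp. ((λv. v) p)) (let p = 3 in p)) + ((2 - -2) + (let p = 1 in p)))); E=∅; St=∅⟩
[1] ⟨T=(λy. y); E=∅; St=[thunk]⟩
[2] ⟨T=y; E={y↦thunk((((λp. ((λv. v) p)) (let p = 3 in p)) + ((2 - -2) + (let p = 1 in p))), ∅)}; St=∅⟩
[3] ⟨T=(((λp. ((λv. v) p)) (let p = 3 in p)) + ((2 - -2) + (let p = 1 in p))); E=∅; St=∅⟩
[4] ⟨T=((λp. ((λv. v) p)) (let p = 3 in p)); E=∅; St=[addR]⟩
[5] ⟨T=(λp. ((λv. v) p)); E=∅; St=[thunk :: addR]⟩
[6] ⟨T=((λv. v) p); E={p↦thunk((let p = 3 in p), ∅)}; St=[addR]⟩
[7] ⟨T=(λv. v); E={p↦thunk((let p = 3 in p), ∅)}; St=[thunk :: addR]⟩
[8] ⟨T=v; E={v↦thunk(p, {p↦thunk((let p = 3 in p), ∅)}), p↦thunk((let p = 3 in p), ∅)}; St=[addR]⟩
[9] ⟨T=p; E={p↦thunk((let p = 3 in p), ∅)}; St=[addR]⟩
[10] ⟨T=(let p = 3 in p); E=∅; St=[addR]⟩
[11] ⟨T=p; E={p↦thunk(3, ∅)}; St=[addR]⟩
[12] ⟨T=3; E=∅; St=[addR]⟩
[13] ⟨T=((2 - -2) + (let p = 1 in p)); E=∅; St=[addL(3)]⟩
[14] ⟨T=(2 - -2); E=∅; St=[addR :: addL(3)]⟩
[15] ⟨T=2; E=∅; St=[subR :: addR :: addL(3)]⟩
[16] ⟨T=-2; E=∅; St=[subL(2) :: addR :: addL(3)]⟩
[17] ⟨T=(let p = 1 in p); E=∅; St=[addL(4) :: addL(3)]⟩
[18] ⟨T=p; E={p↦thunk(1, ∅)}; St=[addL(4) :: addL(3)]⟩
[19] ⟨T=1; E=∅; St=[addL(4) :: addL(3)]⟩
→ final value 8

Answer: 8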